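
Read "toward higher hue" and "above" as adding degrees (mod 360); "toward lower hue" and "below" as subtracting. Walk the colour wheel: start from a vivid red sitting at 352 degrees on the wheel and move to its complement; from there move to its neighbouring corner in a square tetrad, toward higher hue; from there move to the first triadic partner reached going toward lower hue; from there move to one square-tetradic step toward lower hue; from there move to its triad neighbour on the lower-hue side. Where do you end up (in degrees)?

complement +180°: 352 + 180 = 532 → 532 − 360 = 172°
square ↑ +90°: 172 + 90 = 262°
triadic ↓ −120°: 262 − 120 = 142°
square ↓ −90°: 142 − 90 = 52°
triadic ↓ −120°: 52 − 120 = -68 → -68 + 360 = 292°

292°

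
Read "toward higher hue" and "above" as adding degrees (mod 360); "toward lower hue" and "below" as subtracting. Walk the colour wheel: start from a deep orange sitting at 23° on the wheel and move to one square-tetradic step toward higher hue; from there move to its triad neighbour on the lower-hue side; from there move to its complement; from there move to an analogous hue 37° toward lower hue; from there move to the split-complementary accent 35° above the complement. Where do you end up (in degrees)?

351°

23 + 90 = 113°   (square ↑)
113 − 120 = -7 → -7 + 360 = 353°   (triadic ↓)
353 + 180 = 533 → 533 − 360 = 173°   (complement)
173 − 37 = 136°   (analog 37° ↓)
136 + 215 = 351°   (split-comp 35° ↑)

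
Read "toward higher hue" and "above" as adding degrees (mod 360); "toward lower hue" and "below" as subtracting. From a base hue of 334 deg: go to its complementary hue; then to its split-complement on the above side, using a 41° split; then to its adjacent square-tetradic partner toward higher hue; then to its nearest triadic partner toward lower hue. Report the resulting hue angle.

345°

334 + 180 = 514 → 514 − 360 = 154°   (complement)
154 + 221 = 375 → 375 − 360 = 15°   (split-comp 41° ↑)
15 + 90 = 105°   (square ↑)
105 − 120 = -15 → -15 + 360 = 345°   (triadic ↓)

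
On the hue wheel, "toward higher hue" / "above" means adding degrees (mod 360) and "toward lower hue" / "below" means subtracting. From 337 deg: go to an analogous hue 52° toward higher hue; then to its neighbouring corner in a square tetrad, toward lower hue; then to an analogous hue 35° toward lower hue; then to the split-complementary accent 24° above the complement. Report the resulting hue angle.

337 + 52 = 389 → 389 − 360 = 29°   (analog 52° ↑)
29 − 90 = -61 → -61 + 360 = 299°   (square ↓)
299 − 35 = 264°   (analog 35° ↓)
264 + 204 = 468 → 468 − 360 = 108°   (split-comp 24° ↑)

108°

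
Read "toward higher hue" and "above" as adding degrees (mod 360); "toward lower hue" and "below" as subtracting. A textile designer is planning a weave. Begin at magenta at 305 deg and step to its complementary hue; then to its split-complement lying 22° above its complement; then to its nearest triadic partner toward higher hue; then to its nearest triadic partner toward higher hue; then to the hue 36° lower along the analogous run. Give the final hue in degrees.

171°

305 + 180 = 485 → 485 − 360 = 125°   (complement)
125 + 202 = 327°   (split-comp 22° ↑)
327 + 120 = 447 → 447 − 360 = 87°   (triadic ↑)
87 + 120 = 207°   (triadic ↑)
207 − 36 = 171°   (analog 36° ↓)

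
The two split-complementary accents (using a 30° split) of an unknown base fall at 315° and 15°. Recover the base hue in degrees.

The accents sit 30° either side of the complement, so the complement is their short-arc midpoint on the wheel.
Short-arc midpoint of 315° and 15°: 345°.
Base is 180° from the complement: 345 − 180 = 165°

165°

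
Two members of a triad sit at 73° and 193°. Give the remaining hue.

A triad spaces three hues 120° apart.
The full set is {73°, 193°, 313°}.

313°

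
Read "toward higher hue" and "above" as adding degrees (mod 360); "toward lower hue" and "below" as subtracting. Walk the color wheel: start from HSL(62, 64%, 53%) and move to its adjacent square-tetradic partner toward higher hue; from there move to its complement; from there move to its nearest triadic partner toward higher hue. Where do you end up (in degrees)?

62 + 90 = 152°   (square ↑)
152 + 180 = 332°   (complement)
332 + 120 = 452 → 452 − 360 = 92°   (triadic ↑)

92°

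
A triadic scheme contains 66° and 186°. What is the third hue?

A triad spaces three hues 120° apart.
The full set is {66°, 186°, 306°}.

306°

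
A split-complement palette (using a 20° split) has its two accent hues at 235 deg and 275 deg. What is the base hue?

75°

The accents sit 20° either side of the complement, so the complement is their short-arc midpoint on the wheel.
Short-arc midpoint of 235° and 275°: 255°.
Base is 180° from the complement: 255 − 180 = 75°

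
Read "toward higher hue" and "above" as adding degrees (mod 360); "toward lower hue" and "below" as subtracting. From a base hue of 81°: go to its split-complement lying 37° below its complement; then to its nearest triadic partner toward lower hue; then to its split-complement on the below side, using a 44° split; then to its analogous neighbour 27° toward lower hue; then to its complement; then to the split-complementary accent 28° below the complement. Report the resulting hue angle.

185°

split-comp 37° ↓ +143°: 81 + 143 = 224°
triadic ↓ −120°: 224 − 120 = 104°
split-comp 44° ↓ +136°: 104 + 136 = 240°
analog 27° ↓ −27°: 240 − 27 = 213°
complement +180°: 213 + 180 = 393 → 393 − 360 = 33°
split-comp 28° ↓ +152°: 33 + 152 = 185°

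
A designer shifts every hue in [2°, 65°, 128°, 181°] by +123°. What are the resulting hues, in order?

2 + 123 = 125°
65 + 123 = 188°
128 + 123 = 251°
181 + 123 = 304°

125°, 188°, 251°, 304°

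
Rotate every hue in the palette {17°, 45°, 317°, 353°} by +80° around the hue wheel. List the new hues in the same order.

17 + 80 = 97°
45 + 80 = 125°
317 + 80 = 397 → 397 − 360 = 37°
353 + 80 = 433 → 433 − 360 = 73°

97°, 125°, 37°, 73°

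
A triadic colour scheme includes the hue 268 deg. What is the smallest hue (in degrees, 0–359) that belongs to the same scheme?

A triad places three hues 120° apart.
The full set through 268° is {28°, 148°, 268°}.

28°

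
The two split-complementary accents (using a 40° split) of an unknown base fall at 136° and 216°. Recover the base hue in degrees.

356°

The accents sit 40° either side of the complement, so the complement is their short-arc midpoint on the wheel.
Short-arc midpoint of 136° and 216°: 176°.
Base is 180° from the complement: 176 − 180 = -4 → -4 + 360 = 356°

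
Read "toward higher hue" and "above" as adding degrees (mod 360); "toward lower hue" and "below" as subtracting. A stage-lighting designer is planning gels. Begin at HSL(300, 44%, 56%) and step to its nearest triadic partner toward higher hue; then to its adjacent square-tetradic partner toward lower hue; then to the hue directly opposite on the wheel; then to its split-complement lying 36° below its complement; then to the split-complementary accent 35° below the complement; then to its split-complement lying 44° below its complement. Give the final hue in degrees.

215°

+120° (triadic ↑): 300 + 120 = 420 → 420 − 360 = 60°
−90° (square ↓): 60 − 90 = -30 → -30 + 360 = 330°
+180° (complement): 330 + 180 = 510 → 510 − 360 = 150°
+144° (split-comp 36° ↓): 150 + 144 = 294°
+145° (split-comp 35° ↓): 294 + 145 = 439 → 439 − 360 = 79°
+136° (split-comp 44° ↓): 79 + 136 = 215°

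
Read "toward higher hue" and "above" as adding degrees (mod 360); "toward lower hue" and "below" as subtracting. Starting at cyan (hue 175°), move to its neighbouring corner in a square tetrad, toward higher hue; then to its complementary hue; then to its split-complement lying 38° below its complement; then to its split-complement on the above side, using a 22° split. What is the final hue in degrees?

square ↑ +90°: 175 + 90 = 265°
complement +180°: 265 + 180 = 445 → 445 − 360 = 85°
split-comp 38° ↓ +142°: 85 + 142 = 227°
split-comp 22° ↑ +202°: 227 + 202 = 429 → 429 − 360 = 69°

69°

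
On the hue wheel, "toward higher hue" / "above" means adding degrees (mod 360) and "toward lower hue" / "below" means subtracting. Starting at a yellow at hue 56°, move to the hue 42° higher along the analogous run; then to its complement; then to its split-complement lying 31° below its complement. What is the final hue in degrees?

56 + 42 = 98°   (analog 42° ↑)
98 + 180 = 278°   (complement)
278 + 149 = 427 → 427 − 360 = 67°   (split-comp 31° ↓)

67°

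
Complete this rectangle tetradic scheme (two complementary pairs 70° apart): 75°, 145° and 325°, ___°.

A rectangular tetradic uses two complementary pairs 70° apart: offsets 0°, 70°, 180°, 250°.
Among {75°, 145°, 325°}, 325° and 145° are a 180° pair.
The remaining hue 75° needs its own complement: 75 + 180 = 255°

255°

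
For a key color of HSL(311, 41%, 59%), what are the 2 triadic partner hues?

A triad places three hues 120° apart.
311 + 120 = 431 → 431 − 360 = 71°
311 + 240 = 551 → 551 − 360 = 191°

71° and 191°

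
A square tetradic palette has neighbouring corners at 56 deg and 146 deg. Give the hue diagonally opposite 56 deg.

236°

A square tetradic scheme places four hues 90° apart; opposite corners are 180° apart.
56 + 180 = 236°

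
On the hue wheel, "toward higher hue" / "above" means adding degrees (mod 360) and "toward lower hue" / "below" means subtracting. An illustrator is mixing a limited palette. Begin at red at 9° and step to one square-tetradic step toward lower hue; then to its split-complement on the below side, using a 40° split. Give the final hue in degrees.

−90° (square ↓): 9 − 90 = -81 → -81 + 360 = 279°
+140° (split-comp 40° ↓): 279 + 140 = 419 → 419 − 360 = 59°

59°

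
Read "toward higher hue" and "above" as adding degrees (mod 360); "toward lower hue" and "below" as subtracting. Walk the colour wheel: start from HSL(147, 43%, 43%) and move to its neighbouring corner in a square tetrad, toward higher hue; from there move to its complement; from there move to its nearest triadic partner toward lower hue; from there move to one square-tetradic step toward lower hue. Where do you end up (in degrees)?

207°

square ↑ +90°: 147 + 90 = 237°
complement +180°: 237 + 180 = 417 → 417 − 360 = 57°
triadic ↓ −120°: 57 − 120 = -63 → -63 + 360 = 297°
square ↓ −90°: 297 − 90 = 207°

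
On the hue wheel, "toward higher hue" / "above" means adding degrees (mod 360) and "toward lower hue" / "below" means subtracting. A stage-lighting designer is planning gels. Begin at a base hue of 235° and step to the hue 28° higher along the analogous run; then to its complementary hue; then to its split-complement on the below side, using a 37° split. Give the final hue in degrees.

+28° (analog 28° ↑): 235 + 28 = 263°
+180° (complement): 263 + 180 = 443 → 443 − 360 = 83°
+143° (split-comp 37° ↓): 83 + 143 = 226°

226°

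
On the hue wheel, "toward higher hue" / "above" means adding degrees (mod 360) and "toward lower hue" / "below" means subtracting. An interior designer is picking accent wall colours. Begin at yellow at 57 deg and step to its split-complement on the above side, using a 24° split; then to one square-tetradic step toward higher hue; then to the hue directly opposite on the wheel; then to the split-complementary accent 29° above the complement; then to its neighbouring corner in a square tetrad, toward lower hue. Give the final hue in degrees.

+204° (split-comp 24° ↑): 57 + 204 = 261°
+90° (square ↑): 261 + 90 = 351°
+180° (complement): 351 + 180 = 531 → 531 − 360 = 171°
+209° (split-comp 29° ↑): 171 + 209 = 380 → 380 − 360 = 20°
−90° (square ↓): 20 − 90 = -70 → -70 + 360 = 290°

290°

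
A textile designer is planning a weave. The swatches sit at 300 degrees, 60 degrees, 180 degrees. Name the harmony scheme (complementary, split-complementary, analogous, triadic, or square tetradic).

triadic

Sort the hues: 60°, 180°, 300°.
Successive gaps around the wheel: 120°, 120°, 120°.
Three hues equally spaced 120° apart form a triad.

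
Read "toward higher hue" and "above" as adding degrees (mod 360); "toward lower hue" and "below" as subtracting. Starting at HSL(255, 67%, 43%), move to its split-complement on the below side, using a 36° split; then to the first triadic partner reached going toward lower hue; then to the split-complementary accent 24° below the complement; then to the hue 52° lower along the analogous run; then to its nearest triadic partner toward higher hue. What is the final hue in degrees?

143°

split-comp 36° ↓ +144°: 255 + 144 = 399 → 399 − 360 = 39°
triadic ↓ −120°: 39 − 120 = -81 → -81 + 360 = 279°
split-comp 24° ↓ +156°: 279 + 156 = 435 → 435 − 360 = 75°
analog 52° ↓ −52°: 75 − 52 = 23°
triadic ↑ +120°: 23 + 120 = 143°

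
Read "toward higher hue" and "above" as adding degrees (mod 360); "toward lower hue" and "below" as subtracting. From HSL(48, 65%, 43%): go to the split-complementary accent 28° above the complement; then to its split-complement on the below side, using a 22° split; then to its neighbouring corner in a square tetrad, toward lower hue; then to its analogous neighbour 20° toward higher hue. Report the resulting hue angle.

344°

48 + 208 = 256°   (split-comp 28° ↑)
256 + 158 = 414 → 414 − 360 = 54°   (split-comp 22° ↓)
54 − 90 = -36 → -36 + 360 = 324°   (square ↓)
324 + 20 = 344°   (analog 20° ↑)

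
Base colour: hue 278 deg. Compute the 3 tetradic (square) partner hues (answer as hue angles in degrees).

8°, 98°, and 188°

A square tetradic scheme places four hues every 90°.
278 + 90 = 368 → 368 − 360 = 8°
278 + 180 = 458 → 458 − 360 = 98°
278 + 270 = 548 → 548 − 360 = 188°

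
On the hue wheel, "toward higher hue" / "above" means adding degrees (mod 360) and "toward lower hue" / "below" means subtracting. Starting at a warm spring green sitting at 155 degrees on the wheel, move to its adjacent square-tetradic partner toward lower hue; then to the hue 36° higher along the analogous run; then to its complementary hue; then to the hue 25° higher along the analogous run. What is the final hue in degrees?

306°

square ↓ −90°: 155 − 90 = 65°
analog 36° ↑ +36°: 65 + 36 = 101°
complement +180°: 101 + 180 = 281°
analog 25° ↑ +25°: 281 + 25 = 306°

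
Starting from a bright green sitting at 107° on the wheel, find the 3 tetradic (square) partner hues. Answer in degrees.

197°, 287° and 17°

A square tetradic scheme places four hues every 90°.
107 + 90 = 197°
107 + 180 = 287°
107 + 270 = 377 → 377 − 360 = 17°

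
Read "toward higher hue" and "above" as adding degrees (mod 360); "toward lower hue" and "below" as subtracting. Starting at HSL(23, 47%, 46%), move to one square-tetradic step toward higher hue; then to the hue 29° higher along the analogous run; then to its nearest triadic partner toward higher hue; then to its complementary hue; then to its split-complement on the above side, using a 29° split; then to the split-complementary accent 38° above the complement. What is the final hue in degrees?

149°

23 + 90 = 113°   (square ↑)
113 + 29 = 142°   (analog 29° ↑)
142 + 120 = 262°   (triadic ↑)
262 + 180 = 442 → 442 − 360 = 82°   (complement)
82 + 209 = 291°   (split-comp 29° ↑)
291 + 218 = 509 → 509 − 360 = 149°   (split-comp 38° ↑)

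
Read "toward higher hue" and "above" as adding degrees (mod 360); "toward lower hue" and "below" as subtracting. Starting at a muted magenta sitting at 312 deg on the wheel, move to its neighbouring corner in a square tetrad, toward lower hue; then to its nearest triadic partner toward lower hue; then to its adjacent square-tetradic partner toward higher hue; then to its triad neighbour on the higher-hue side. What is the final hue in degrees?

312°

square ↓ −90°: 312 − 90 = 222°
triadic ↓ −120°: 222 − 120 = 102°
square ↑ +90°: 102 + 90 = 192°
triadic ↑ +120°: 192 + 120 = 312°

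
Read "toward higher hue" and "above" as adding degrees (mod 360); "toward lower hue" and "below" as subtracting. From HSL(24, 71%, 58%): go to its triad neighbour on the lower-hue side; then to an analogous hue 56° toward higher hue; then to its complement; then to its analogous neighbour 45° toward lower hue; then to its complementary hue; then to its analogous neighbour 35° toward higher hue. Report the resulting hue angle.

triadic ↓ −120°: 24 − 120 = -96 → -96 + 360 = 264°
analog 56° ↑ +56°: 264 + 56 = 320°
complement +180°: 320 + 180 = 500 → 500 − 360 = 140°
analog 45° ↓ −45°: 140 − 45 = 95°
complement +180°: 95 + 180 = 275°
analog 35° ↑ +35°: 275 + 35 = 310°

310°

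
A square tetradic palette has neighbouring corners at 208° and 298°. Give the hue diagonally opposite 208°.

28°

A square tetradic scheme places four hues 90° apart; opposite corners are 180° apart.
208 + 180 = 388 → 388 − 360 = 28°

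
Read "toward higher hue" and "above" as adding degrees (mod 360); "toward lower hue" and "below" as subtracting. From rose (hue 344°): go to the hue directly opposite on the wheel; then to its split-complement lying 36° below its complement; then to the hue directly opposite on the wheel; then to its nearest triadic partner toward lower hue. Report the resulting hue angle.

8°

344 + 180 = 524 → 524 − 360 = 164°   (complement)
164 + 144 = 308°   (split-comp 36° ↓)
308 + 180 = 488 → 488 − 360 = 128°   (complement)
128 − 120 = 8°   (triadic ↓)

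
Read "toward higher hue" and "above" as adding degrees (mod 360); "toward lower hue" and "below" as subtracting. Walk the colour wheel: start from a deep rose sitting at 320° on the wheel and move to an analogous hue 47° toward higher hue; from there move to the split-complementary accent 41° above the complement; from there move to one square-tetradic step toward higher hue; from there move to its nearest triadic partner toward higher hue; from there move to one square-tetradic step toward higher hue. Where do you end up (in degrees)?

320 + 47 = 367 → 367 − 360 = 7°   (analog 47° ↑)
7 + 221 = 228°   (split-comp 41° ↑)
228 + 90 = 318°   (square ↑)
318 + 120 = 438 → 438 − 360 = 78°   (triadic ↑)
78 + 90 = 168°   (square ↑)

168°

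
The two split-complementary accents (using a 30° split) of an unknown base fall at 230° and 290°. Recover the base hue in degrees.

The accents sit 30° either side of the complement, so the complement is their short-arc midpoint on the wheel.
Short-arc midpoint of 230° and 290°: 260°.
Base is 180° from the complement: 260 − 180 = 80°

80°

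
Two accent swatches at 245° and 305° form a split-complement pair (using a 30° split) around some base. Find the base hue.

95°

The accents sit 30° either side of the complement, so the complement is their short-arc midpoint on the wheel.
Short-arc midpoint of 245° and 305°: 275°.
Base is 180° from the complement: 275 − 180 = 95°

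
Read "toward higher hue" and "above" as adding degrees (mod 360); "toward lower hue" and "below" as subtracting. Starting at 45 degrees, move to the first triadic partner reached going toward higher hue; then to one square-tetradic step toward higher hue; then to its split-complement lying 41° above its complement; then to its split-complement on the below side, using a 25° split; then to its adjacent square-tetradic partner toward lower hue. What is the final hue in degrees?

181°

+120° (triadic ↑): 45 + 120 = 165°
+90° (square ↑): 165 + 90 = 255°
+221° (split-comp 41° ↑): 255 + 221 = 476 → 476 − 360 = 116°
+155° (split-comp 25° ↓): 116 + 155 = 271°
−90° (square ↓): 271 − 90 = 181°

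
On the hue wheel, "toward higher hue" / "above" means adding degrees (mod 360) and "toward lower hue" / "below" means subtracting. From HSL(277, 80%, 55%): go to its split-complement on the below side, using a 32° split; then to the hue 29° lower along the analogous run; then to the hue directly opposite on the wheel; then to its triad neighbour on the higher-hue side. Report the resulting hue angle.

336°

+148° (split-comp 32° ↓): 277 + 148 = 425 → 425 − 360 = 65°
−29° (analog 29° ↓): 65 − 29 = 36°
+180° (complement): 36 + 180 = 216°
+120° (triadic ↑): 216 + 120 = 336°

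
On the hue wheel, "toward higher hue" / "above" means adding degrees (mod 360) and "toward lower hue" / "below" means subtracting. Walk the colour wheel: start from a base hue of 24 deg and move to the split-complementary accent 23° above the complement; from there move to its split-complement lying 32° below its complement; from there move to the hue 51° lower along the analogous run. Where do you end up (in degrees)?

324°

24 + 203 = 227°   (split-comp 23° ↑)
227 + 148 = 375 → 375 − 360 = 15°   (split-comp 32° ↓)
15 − 51 = -36 → -36 + 360 = 324°   (analog 51° ↓)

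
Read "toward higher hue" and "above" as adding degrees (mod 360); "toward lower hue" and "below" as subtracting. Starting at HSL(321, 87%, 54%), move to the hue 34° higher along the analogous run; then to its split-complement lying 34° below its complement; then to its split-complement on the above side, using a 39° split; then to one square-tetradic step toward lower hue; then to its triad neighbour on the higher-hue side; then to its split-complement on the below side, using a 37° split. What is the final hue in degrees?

173°

321 + 34 = 355°   (analog 34° ↑)
355 + 146 = 501 → 501 − 360 = 141°   (split-comp 34° ↓)
141 + 219 = 360 → 360 − 360 = 0°   (split-comp 39° ↑)
0 − 90 = -90 → -90 + 360 = 270°   (square ↓)
270 + 120 = 390 → 390 − 360 = 30°   (triadic ↑)
30 + 143 = 173°   (split-comp 37° ↓)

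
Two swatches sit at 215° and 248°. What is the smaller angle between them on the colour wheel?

33°

|215 − 248| = 33.
33 ≤ 180, so the shorter arc is 33°.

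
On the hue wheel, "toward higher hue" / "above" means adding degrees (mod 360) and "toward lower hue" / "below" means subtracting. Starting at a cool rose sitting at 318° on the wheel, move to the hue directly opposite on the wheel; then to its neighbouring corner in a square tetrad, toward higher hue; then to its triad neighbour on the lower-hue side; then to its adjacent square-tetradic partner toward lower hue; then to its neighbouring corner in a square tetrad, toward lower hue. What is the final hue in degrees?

288°

318 + 180 = 498 → 498 − 360 = 138°   (complement)
138 + 90 = 228°   (square ↑)
228 − 120 = 108°   (triadic ↓)
108 − 90 = 18°   (square ↓)
18 − 90 = -72 → -72 + 360 = 288°   (square ↓)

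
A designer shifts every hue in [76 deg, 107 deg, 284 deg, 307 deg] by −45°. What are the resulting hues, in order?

76 − 45 = 31°
107 − 45 = 62°
284 − 45 = 239°
307 − 45 = 262°

31°, 62°, 239°, 262°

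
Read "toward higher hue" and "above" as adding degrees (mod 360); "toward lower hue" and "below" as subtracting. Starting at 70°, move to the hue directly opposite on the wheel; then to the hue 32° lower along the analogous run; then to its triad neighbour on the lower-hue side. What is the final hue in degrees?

70 + 180 = 250°   (complement)
250 − 32 = 218°   (analog 32° ↓)
218 − 120 = 98°   (triadic ↓)

98°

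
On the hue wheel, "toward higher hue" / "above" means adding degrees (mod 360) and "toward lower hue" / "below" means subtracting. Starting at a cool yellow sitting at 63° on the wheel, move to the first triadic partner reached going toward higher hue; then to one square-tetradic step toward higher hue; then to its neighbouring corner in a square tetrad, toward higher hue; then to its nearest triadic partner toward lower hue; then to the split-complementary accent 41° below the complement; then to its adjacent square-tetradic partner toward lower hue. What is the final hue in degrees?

292°

63 + 120 = 183°   (triadic ↑)
183 + 90 = 273°   (square ↑)
273 + 90 = 363 → 363 − 360 = 3°   (square ↑)
3 − 120 = -117 → -117 + 360 = 243°   (triadic ↓)
243 + 139 = 382 → 382 − 360 = 22°   (split-comp 41° ↓)
22 − 90 = -68 → -68 + 360 = 292°   (square ↓)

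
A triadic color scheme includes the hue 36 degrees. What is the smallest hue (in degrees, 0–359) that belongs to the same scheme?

A triad places three hues 120° apart.
The full set through 36° is {36°, 156°, 276°}.

36°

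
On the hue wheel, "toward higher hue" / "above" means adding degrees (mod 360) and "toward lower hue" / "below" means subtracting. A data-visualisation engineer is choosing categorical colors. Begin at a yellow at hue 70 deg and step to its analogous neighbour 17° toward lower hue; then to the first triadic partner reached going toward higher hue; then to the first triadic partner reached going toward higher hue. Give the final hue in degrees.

−17° (analog 17° ↓): 70 − 17 = 53°
+120° (triadic ↑): 53 + 120 = 173°
+120° (triadic ↑): 173 + 120 = 293°

293°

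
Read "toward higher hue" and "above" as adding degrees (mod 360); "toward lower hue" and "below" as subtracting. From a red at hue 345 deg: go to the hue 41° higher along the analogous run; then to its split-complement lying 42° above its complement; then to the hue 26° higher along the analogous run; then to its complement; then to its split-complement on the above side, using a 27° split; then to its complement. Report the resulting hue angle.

121°

+41° (analog 41° ↑): 345 + 41 = 386 → 386 − 360 = 26°
+222° (split-comp 42° ↑): 26 + 222 = 248°
+26° (analog 26° ↑): 248 + 26 = 274°
+180° (complement): 274 + 180 = 454 → 454 − 360 = 94°
+207° (split-comp 27° ↑): 94 + 207 = 301°
+180° (complement): 301 + 180 = 481 → 481 − 360 = 121°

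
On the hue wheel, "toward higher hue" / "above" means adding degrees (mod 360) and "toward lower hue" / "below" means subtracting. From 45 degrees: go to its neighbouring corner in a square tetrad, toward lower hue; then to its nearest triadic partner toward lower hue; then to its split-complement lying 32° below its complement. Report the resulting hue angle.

343°

−90° (square ↓): 45 − 90 = -45 → -45 + 360 = 315°
−120° (triadic ↓): 315 − 120 = 195°
+148° (split-comp 32° ↓): 195 + 148 = 343°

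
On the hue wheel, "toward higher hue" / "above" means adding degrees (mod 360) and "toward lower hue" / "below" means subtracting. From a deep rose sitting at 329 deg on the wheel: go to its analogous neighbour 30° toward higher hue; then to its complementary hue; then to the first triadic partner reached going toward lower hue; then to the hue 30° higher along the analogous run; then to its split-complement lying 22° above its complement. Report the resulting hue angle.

291°

329 + 30 = 359°   (analog 30° ↑)
359 + 180 = 539 → 539 − 360 = 179°   (complement)
179 − 120 = 59°   (triadic ↓)
59 + 30 = 89°   (analog 30° ↑)
89 + 202 = 291°   (split-comp 22° ↑)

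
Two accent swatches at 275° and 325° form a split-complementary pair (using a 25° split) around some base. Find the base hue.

The accents sit 25° either side of the complement, so the complement is their short-arc midpoint on the wheel.
Short-arc midpoint of 275° and 325°: 300°.
Base is 180° from the complement: 300 − 180 = 120°

120°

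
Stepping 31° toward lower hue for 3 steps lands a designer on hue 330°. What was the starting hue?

3 steps of 31° (toward lower hue) give a net shift of −93°.
Start = end − shift: 330 + 93 = 423 → 423 − 360 = 63°

63°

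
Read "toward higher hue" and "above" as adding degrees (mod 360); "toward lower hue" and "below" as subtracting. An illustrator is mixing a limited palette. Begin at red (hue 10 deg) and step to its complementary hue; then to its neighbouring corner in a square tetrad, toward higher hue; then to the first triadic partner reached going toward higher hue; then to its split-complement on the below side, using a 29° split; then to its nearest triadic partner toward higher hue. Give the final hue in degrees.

311°

complement +180°: 10 + 180 = 190°
square ↑ +90°: 190 + 90 = 280°
triadic ↑ +120°: 280 + 120 = 400 → 400 − 360 = 40°
split-comp 29° ↓ +151°: 40 + 151 = 191°
triadic ↑ +120°: 191 + 120 = 311°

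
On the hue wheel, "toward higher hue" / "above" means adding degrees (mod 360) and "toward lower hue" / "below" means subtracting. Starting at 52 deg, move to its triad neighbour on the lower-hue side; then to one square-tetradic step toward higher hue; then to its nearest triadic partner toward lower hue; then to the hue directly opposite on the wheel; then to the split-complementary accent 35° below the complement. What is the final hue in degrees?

227°

−120° (triadic ↓): 52 − 120 = -68 → -68 + 360 = 292°
+90° (square ↑): 292 + 90 = 382 → 382 − 360 = 22°
−120° (triadic ↓): 22 − 120 = -98 → -98 + 360 = 262°
+180° (complement): 262 + 180 = 442 → 442 − 360 = 82°
+145° (split-comp 35° ↓): 82 + 145 = 227°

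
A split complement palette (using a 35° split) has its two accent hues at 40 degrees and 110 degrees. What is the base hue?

The accents sit 35° either side of the complement, so the complement is their short-arc midpoint on the wheel.
Short-arc midpoint of 40° and 110°: 75°.
Base is 180° from the complement: 75 − 180 = -105 → -105 + 360 = 255°

255°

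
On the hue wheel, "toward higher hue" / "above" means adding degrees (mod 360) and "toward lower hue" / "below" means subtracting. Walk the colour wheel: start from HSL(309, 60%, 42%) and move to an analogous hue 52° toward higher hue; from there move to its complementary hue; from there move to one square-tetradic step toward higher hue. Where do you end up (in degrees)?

271°

analog 52° ↑ +52°: 309 + 52 = 361 → 361 − 360 = 1°
complement +180°: 1 + 180 = 181°
square ↑ +90°: 181 + 90 = 271°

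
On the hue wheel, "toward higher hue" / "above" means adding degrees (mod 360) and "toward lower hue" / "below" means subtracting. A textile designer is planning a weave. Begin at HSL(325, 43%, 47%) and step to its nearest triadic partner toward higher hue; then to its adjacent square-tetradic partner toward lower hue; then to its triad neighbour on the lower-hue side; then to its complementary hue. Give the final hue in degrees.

55°

triadic ↑ +120°: 325 + 120 = 445 → 445 − 360 = 85°
square ↓ −90°: 85 − 90 = -5 → -5 + 360 = 355°
triadic ↓ −120°: 355 − 120 = 235°
complement +180°: 235 + 180 = 415 → 415 − 360 = 55°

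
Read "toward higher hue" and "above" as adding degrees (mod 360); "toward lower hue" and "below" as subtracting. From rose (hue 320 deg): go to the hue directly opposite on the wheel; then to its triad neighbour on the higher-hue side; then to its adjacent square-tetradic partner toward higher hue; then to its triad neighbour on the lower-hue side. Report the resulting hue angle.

230°

complement +180°: 320 + 180 = 500 → 500 − 360 = 140°
triadic ↑ +120°: 140 + 120 = 260°
square ↑ +90°: 260 + 90 = 350°
triadic ↓ −120°: 350 − 120 = 230°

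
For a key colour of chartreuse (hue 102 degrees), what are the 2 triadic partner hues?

A triad places three hues 120° apart.
102 + 120 = 222°
102 + 240 = 342°

222° and 342°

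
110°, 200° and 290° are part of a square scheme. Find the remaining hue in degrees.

A square tetradic scheme places four hues every 90°.
The full set through 110° is {20°, 110°, 200°, 290°}.
Given {110°, 200°, 290°}, the missing hue is 20°.

20°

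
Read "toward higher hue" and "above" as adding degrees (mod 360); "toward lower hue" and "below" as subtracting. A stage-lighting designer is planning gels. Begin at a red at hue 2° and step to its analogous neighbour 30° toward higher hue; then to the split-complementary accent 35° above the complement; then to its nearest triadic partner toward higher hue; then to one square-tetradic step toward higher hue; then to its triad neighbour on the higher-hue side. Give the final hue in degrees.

2 + 30 = 32°   (analog 30° ↑)
32 + 215 = 247°   (split-comp 35° ↑)
247 + 120 = 367 → 367 − 360 = 7°   (triadic ↑)
7 + 90 = 97°   (square ↑)
97 + 120 = 217°   (triadic ↑)

217°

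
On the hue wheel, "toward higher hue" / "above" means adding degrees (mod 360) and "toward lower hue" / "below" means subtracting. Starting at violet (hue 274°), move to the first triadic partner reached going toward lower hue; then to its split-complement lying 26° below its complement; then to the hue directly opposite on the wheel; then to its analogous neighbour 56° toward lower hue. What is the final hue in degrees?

72°

274 − 120 = 154°   (triadic ↓)
154 + 154 = 308°   (split-comp 26° ↓)
308 + 180 = 488 → 488 − 360 = 128°   (complement)
128 − 56 = 72°   (analog 56° ↓)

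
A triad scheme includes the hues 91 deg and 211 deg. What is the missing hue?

331°

A triad places three hues 120° apart.
The full set through 91° is {91°, 211°, 331°}.
Given {91°, 211°}, the missing hue is 331°.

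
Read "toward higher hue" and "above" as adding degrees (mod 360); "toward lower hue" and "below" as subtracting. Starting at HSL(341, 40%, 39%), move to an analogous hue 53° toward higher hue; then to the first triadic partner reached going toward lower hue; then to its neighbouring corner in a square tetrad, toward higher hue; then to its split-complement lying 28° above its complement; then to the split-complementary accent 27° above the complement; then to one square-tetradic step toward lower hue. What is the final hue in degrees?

329°

+53° (analog 53° ↑): 341 + 53 = 394 → 394 − 360 = 34°
−120° (triadic ↓): 34 − 120 = -86 → -86 + 360 = 274°
+90° (square ↑): 274 + 90 = 364 → 364 − 360 = 4°
+208° (split-comp 28° ↑): 4 + 208 = 212°
+207° (split-comp 27° ↑): 212 + 207 = 419 → 419 − 360 = 59°
−90° (square ↓): 59 − 90 = -31 → -31 + 360 = 329°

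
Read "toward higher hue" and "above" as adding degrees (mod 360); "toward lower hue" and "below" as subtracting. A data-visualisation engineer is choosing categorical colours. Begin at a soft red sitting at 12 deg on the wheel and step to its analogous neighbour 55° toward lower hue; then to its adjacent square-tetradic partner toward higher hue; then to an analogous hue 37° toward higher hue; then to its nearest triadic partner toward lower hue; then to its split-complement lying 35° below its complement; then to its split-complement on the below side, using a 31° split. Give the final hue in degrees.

analog 55° ↓ −55°: 12 − 55 = -43 → -43 + 360 = 317°
square ↑ +90°: 317 + 90 = 407 → 407 − 360 = 47°
analog 37° ↑ +37°: 47 + 37 = 84°
triadic ↓ −120°: 84 − 120 = -36 → -36 + 360 = 324°
split-comp 35° ↓ +145°: 324 + 145 = 469 → 469 − 360 = 109°
split-comp 31° ↓ +149°: 109 + 149 = 258°

258°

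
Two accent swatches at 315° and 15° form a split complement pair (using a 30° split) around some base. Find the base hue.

The accents sit 30° either side of the complement, so the complement is their short-arc midpoint on the wheel.
Short-arc midpoint of 315° and 15°: 345°.
Base is 180° from the complement: 345 − 180 = 165°

165°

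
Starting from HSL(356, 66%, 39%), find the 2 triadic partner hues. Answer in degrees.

116° and 236°

A triad places three hues 120° apart.
356 + 120 = 476 → 476 − 360 = 116°
356 + 240 = 596 → 596 − 360 = 236°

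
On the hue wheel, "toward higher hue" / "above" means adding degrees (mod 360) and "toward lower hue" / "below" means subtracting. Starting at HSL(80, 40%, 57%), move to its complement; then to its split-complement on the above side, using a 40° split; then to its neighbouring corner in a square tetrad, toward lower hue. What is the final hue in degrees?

complement +180°: 80 + 180 = 260°
split-comp 40° ↑ +220°: 260 + 220 = 480 → 480 − 360 = 120°
square ↓ −90°: 120 − 90 = 30°

30°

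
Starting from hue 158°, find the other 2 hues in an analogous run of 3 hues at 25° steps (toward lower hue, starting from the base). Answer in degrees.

133° and 108°

Analogous hues sit every 25° along the wheel.
158 − 25 = 133°
158 − 50 = 108°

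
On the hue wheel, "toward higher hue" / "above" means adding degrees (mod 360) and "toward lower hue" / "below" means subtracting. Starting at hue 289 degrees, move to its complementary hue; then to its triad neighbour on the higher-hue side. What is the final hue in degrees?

289 + 180 = 469 → 469 − 360 = 109°   (complement)
109 + 120 = 229°   (triadic ↑)

229°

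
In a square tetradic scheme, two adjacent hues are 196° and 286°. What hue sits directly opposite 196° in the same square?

A square tetradic scheme places four hues 90° apart; opposite corners are 180° apart.
196 + 180 = 376 → 376 − 360 = 16°

16°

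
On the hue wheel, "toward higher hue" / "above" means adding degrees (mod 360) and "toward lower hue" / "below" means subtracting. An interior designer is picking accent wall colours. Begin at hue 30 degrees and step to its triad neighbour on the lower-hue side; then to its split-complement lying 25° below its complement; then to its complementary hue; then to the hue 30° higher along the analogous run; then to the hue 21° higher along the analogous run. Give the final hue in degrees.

triadic ↓ −120°: 30 − 120 = -90 → -90 + 360 = 270°
split-comp 25° ↓ +155°: 270 + 155 = 425 → 425 − 360 = 65°
complement +180°: 65 + 180 = 245°
analog 30° ↑ +30°: 245 + 30 = 275°
analog 21° ↑ +21°: 275 + 21 = 296°

296°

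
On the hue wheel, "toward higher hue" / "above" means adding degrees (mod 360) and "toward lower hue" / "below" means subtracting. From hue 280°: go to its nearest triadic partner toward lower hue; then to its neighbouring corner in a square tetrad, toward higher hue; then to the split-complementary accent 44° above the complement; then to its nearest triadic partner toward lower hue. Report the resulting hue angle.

280 − 120 = 160°   (triadic ↓)
160 + 90 = 250°   (square ↑)
250 + 224 = 474 → 474 − 360 = 114°   (split-comp 44° ↑)
114 − 120 = -6 → -6 + 360 = 354°   (triadic ↓)

354°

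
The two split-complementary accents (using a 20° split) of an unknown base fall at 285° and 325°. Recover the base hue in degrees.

125°

The accents sit 20° either side of the complement, so the complement is their short-arc midpoint on the wheel.
Short-arc midpoint of 285° and 325°: 305°.
Base is 180° from the complement: 305 − 180 = 125°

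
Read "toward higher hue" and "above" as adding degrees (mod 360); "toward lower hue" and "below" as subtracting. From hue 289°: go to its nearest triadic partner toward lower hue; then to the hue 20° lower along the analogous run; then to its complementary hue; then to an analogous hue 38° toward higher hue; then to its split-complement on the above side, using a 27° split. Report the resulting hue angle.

214°

−120° (triadic ↓): 289 − 120 = 169°
−20° (analog 20° ↓): 169 − 20 = 149°
+180° (complement): 149 + 180 = 329°
+38° (analog 38° ↑): 329 + 38 = 367 → 367 − 360 = 7°
+207° (split-comp 27° ↑): 7 + 207 = 214°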